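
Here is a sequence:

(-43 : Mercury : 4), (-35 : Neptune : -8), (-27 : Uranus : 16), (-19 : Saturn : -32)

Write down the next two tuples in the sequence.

(-11 : Jupiter : 64), (-3 : Mars : -128)

First part: +8 each step, so -43, -35, -27, -19 → -11 → -3.
Planet — runs backward through the planets Mercury→Neptune: Mercury, Neptune, Uranus, Saturn → Jupiter → Mars.
Third part: ×(-2) each step; 4, -8, 16, -32 → 64 → -128.
Putting the parts together: (-11 : Jupiter : 64) and then (-3 : Mars : -128).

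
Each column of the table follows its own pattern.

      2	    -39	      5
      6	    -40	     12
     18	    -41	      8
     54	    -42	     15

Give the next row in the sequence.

First component goes 2, 6, 18, 54 → 162 (×3 each step).
For the second component, −1 each step: -39, -40, -41, -42 → -43.
Third component goes 5, 12, 8, 15 → 11 (alternating steps +7, −4, +7, −4, …).
Putting it together: 162  -43  11.

162  -43  11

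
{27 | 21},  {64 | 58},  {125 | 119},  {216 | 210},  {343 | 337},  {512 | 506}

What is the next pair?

First part: perfect cubes: 3³, 4³, 5³, …; 27, 64, 125, 216, 343, 512 → 729.
Second part: 21, 58, 119, 210, 337, 506 → 723 (always 6 less than the first part).
Combining the parts gives {729 | 723}.

{729 | 723}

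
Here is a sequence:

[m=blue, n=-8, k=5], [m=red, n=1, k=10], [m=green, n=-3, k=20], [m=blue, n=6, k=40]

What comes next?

M: blue, red, green, blue → red (repeats blue → red → green).
N: -8, 1, -3, 6 → 2 (alternating steps +9, −4, +9, −4, …).
K: 5, 10, 20, 40 → 80 (×2 each step).
Combining the parts gives [m=red, n=2, k=80].

[m=red, n=2, k=80]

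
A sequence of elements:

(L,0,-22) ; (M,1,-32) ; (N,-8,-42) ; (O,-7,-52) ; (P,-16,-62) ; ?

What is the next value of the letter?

Q

Letter: letters move forward 1 place in the alphabet, so L, M, N, O, P → Q.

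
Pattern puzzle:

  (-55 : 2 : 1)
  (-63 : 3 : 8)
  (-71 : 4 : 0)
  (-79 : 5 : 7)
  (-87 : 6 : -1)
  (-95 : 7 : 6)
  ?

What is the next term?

First part — −8 each step: -55, -63, -71, -79, -87, -95 → -103.
Second part goes 2, 3, 4, 5, 6, 7 → 8 (+1 each step).
Third part: alternating steps +7, −8, +7, −8, …; 1, 8, 0, 7, -1, 6 → -2.
Putting it together: (-103 : 8 : -2).

(-103 : 8 : -2)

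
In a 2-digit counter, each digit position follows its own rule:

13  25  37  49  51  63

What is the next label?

75

For the first digit, +1 each step, mod 10: 1, 2, 3, 4, 5, 6 → 7.
Second digit — +2 each step, mod 10: 3, 5, 7, 9, 1, 3 → 5.
Combining the parts gives 75.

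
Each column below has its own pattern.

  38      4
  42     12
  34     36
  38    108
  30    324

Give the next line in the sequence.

First component goes 38, 42, 34, 38, 30 → 34 (alternating steps +4, −8, +4, −8, …).
Second component — ×3 each step: 4, 12, 36, 108, 324 → 972.
Combining the parts gives 34  972.

34  972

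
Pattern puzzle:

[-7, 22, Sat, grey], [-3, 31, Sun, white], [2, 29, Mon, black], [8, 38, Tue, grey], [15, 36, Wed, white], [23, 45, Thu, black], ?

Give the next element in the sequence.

[32, 43, Fri, grey]

First slot: differences are 4, 5, 6, … (increasing by 1 each time); -7, -3, 2, 8, 15, 23 → 32.
Second slot goes 22, 31, 29, 38, 36, 45 → 43 (alternating steps +9, −2, +9, −2, …).
Day: runs through the weekdays Mon→Sun, so Sat, Sun, Mon, Tue, Wed, Thu → Fri.
Shade goes grey, white, black, grey, white, black → grey (repeats grey → white → black).
Combining the parts gives [32, 43, Fri, grey].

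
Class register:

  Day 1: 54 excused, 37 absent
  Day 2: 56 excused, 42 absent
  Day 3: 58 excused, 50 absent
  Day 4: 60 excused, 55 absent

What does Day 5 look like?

62 excused, 63 absent

Excused: 54, 56, 58, 60 → 62 (+2 each step).
Absent: alternating steps +5, +8, +5, +8, …, so 37, 42, 50, 55 → 63.
Combining the parts gives 62 excused, 63 absent.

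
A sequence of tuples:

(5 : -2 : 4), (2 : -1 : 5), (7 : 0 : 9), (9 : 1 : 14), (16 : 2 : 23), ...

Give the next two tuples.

First component: 5, 2, 7, 9, 16 → 25 → 41 (each term is the sum of the two before it).
Second component: +1 each step, so -2, -1, 0, 1, 2 → 3 → 4.
Third component goes 4, 5, 9, 14, 23 → 37 → 60 (each term is the sum of the two before it).
Putting the parts together: (25 : 3 : 37) and then (41 : 4 : 60).

(25 : 3 : 37), (41 : 4 : 60)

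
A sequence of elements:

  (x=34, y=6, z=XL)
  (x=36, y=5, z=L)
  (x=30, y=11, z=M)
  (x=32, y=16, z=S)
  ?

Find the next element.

(x=26, y=27, z=XS)

X goes 34, 36, 30, 32 → 26 (alternating steps +2, −6, +2, −6, …).
For the y, each term is the sum of the two before it: 6, 5, 11, 16 → 27.
Z goes XL, L, M, S → XS (runs backward through clothing sizes XS→XL).
Putting it together: (x=26, y=27, z=XS).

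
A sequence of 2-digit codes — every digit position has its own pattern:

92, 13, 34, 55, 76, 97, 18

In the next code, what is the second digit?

Second digit: 2, 3, 4, 5, 6, 7, 8 → 9 (+1 each step, mod 10).

9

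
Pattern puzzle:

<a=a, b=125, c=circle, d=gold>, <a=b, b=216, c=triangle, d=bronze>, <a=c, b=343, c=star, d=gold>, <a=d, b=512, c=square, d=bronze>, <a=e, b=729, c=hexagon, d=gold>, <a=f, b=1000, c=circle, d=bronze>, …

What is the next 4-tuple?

A goes a, b, c, d, e, f → g (letters move forward 1 place in the alphabet).
B: perfect cubes: 5³, 6³, 7³, …; 125, 216, 343, 512, 729, 1000 → 1331.
C goes circle, triangle, star, square, hexagon, circle → triangle (repeats circle → triangle → star → square → hexagon).
D goes gold, bronze, gold, bronze, gold, bronze → gold (alternates gold ↔ bronze).
So the next 4-tuple is <a=g, b=1331, c=triangle, d=gold>.

<a=g, b=1331, c=triangle, d=gold>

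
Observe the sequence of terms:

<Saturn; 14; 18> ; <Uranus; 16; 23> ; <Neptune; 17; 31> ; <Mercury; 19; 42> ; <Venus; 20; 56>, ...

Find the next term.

<Earth; 22; 73>

Planet: runs through the planets Mercury→Neptune; Saturn, Uranus, Neptune, Mercury, Venus → Earth.
For the second coordinate, alternating steps +2, +1, +2, +1, …: 14, 16, 17, 19, 20 → 22.
Third coordinate: differences are 5, 8, 11, … (increasing by 3 each time); 18, 23, 31, 42, 56 → 73.
So the next term is <Earth; 22; 73>.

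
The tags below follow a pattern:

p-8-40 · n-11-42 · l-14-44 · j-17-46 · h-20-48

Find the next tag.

Letter — letters move back 2 places in the alphabet: p, n, l, j, h → f.
Second component: +3 each step, so 8, 11, 14, 17, 20 → 23.
For the third component, +2 each step: 40, 42, 44, 46, 48 → 50.
So the next tag is f-23-50.

f-23-50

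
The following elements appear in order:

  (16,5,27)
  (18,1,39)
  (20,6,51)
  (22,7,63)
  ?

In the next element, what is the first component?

First component: 16, 18, 20, 22 → 24 (+2 each step).

24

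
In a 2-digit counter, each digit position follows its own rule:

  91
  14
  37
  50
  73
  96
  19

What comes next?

First digit — +2 each step, mod 10: 9, 1, 3, 5, 7, 9, 1 → 3.
Second digit: 1, 4, 7, 0, 3, 6, 9 → 2 (+3 each step, mod 10).
So the next token is 32.

32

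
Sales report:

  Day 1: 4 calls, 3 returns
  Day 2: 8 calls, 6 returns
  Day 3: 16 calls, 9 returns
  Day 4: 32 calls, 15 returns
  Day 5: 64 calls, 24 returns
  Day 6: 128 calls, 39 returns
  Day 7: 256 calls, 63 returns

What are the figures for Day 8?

Calls — ×2 each step: 4, 8, 16, 32, 64, 128, 256 → 512.
Returns — each term is the sum of the two before it: 3, 6, 9, 15, 24, 39, 63 → 102.
Combining the parts gives 512 calls, 102 returns.

512 calls, 102 returns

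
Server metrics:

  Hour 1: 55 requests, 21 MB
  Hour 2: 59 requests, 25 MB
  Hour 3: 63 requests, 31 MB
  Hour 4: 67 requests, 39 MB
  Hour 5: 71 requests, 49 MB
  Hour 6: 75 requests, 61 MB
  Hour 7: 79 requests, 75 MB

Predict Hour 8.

83 requests, 91 MB

Requests: 55, 59, 63, 67, 71, 75, 79 → 83 (+4 each step).
MB — differences are 4, 6, 8, … (increasing by 2 each time): 21, 25, 31, 39, 49, 61, 75 → 91.
Putting it together: 83 requests, 91 MB.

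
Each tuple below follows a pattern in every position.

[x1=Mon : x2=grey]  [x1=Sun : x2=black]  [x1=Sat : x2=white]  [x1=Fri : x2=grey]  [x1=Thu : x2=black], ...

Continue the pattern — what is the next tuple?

X1: runs backward through the weekdays Mon→Sun; Mon, Sun, Sat, Fri, Thu → Wed.
X2: grey, black, white, grey, black → white (repeats grey → black → white).
Putting it together: [x1=Wed : x2=white].

[x1=Wed : x2=white]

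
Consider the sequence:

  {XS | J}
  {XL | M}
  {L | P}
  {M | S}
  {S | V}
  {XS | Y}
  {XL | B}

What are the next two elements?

{L | E}, {M | H}

Size — repeats XS → XL → L → M → S: XS, XL, L, M, S, XS, XL → L → M.
Letter — letters move forward 3 places in the alphabet, wrapping Z→A: J, M, P, S, V, Y, B → E → H.
So the next two elements are {L | E} and {M | H}.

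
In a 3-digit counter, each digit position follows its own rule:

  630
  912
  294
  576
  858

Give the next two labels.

130 then 412

First digit: +3 each step, mod 10; 6, 9, 2, 5, 8 → 1 → 4.
Second digit: 3, 1, 9, 7, 5 → 3 → 1 (−2 each step, mod 10).
Third digit: 0, 2, 4, 6, 8 → 0 → 2 (+2 each step, mod 10).
So the next two labels are 130 and 412.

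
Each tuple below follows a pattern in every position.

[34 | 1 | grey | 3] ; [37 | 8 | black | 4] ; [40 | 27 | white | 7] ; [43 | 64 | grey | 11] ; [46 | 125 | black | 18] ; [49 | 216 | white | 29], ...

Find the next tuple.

First component goes 34, 37, 40, 43, 46, 49 → 52 (+3 each step).
Second component — perfect cubes: 1³, 2³, 3³, …: 1, 8, 27, 64, 125, 216 → 343.
Shade — repeats grey → black → white: grey, black, white, grey, black, white → grey.
Fourth component goes 3, 4, 7, 11, 18, 29 → 47 (each term is the sum of the two before it).
So the next tuple is [52 | 343 | grey | 47].

[52 | 343 | grey | 47]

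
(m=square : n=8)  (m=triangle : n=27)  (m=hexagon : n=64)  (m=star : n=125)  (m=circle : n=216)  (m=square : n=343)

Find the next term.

M — repeats square → triangle → hexagon → star → circle: square, triangle, hexagon, star, circle, square → triangle.
N goes 8, 27, 64, 125, 216, 343 → 512 (perfect cubes: 2³, 3³, 4³, …).
Putting it together: (m=triangle : n=512).

(m=triangle : n=512)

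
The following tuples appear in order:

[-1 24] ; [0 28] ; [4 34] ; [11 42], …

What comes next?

First value: differences are 1, 4, 7, … (increasing by 3 each time), so -1, 0, 4, 11 → 21.
Second value goes 24, 28, 34, 42 → 52 (differences are 4, 6, 8, … (increasing by 2 each time)).
Combining the parts gives [21 52].

[21 52]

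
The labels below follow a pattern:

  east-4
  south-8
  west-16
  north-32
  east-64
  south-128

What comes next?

Direction goes east, south, west, north, east, south → west (repeats east → south → west → north).
Second component: 4, 8, 16, 32, 64, 128 → 256 (×2 each step).
Putting it together: west-256.

west-256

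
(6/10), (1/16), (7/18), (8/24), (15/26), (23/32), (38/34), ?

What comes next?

First entry — each term is the sum of the two before it: 6, 1, 7, 8, 15, 23, 38 → 61.
Second entry goes 10, 16, 18, 24, 26, 32, 34 → 40 (alternating steps +6, +2, +6, +2, …).
Combining the parts gives (61/40).

(61/40)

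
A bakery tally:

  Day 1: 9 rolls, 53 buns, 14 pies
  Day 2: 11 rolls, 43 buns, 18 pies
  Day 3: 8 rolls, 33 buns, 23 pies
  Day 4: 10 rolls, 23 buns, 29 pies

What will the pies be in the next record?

36

Rolls: alternating steps +2, −3, +2, −3, …, so 9, 11, 8, 10 → 7.
Buns — −10 each step: 53, 43, 33, 23 → 13.
Pies goes 14, 18, 23, 29 → 36 (differences are 4, 5, 6, … (increasing by 1 each time)).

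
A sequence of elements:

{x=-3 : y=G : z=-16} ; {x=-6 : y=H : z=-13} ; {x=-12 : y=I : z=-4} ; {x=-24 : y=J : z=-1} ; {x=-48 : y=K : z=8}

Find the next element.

X — ×2 each step: -3, -6, -12, -24, -48 → -96.
For the y, letters move forward 1 place in the alphabet: G, H, I, J, K → L.
Z: alternating steps +3, +9, +3, +9, …, so -16, -13, -4, -1, 8 → 11.
Combining the parts gives {x=-96 : y=L : z=11}.

{x=-96 : y=L : z=11}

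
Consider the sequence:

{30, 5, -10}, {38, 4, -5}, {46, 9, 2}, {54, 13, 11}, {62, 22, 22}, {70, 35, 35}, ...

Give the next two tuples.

{78, 57, 50}, {86, 92, 67}

For the first value, +8 each step: 30, 38, 46, 54, 62, 70 → 78 → 86.
For the second value, each term is the sum of the two before it: 5, 4, 9, 13, 22, 35 → 57 → 92.
Third value: differences are 5, 7, 9, … (increasing by 2 each time), so -10, -5, 2, 11, 22, 35 → 50 → 67.
Putting the parts together: {78, 57, 50} and then {86, 92, 67}.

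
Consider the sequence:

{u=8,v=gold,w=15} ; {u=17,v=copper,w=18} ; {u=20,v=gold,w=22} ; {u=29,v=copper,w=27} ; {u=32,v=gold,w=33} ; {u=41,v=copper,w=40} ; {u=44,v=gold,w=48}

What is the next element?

U — alternating steps +9, +3, +9, +3, …: 8, 17, 20, 29, 32, 41, 44 → 53.
V: alternates gold ↔ copper, so gold, copper, gold, copper, gold, copper, gold → copper.
W — differences are 3, 4, 5, … (increasing by 1 each time): 15, 18, 22, 27, 33, 40, 48 → 57.
So the next element is {u=53,v=copper,w=57}.

{u=53,v=copper,w=57}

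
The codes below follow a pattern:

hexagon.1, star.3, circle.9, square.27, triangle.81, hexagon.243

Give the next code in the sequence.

Shape: repeats hexagon → star → circle → square → triangle, so hexagon, star, circle, square, triangle, hexagon → star.
For the second component, ×3 each step: 1, 3, 9, 27, 81, 243 → 729.
Putting it together: star.729.

star.729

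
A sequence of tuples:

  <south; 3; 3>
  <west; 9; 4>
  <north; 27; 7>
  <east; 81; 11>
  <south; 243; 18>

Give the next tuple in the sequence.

<west; 729; 29>

Direction: repeats south → west → north → east; south, west, north, east, south → west.
Second slot: 3, 9, 27, 81, 243 → 729 (×3 each step).
For the third slot, each term is the sum of the two before it: 3, 4, 7, 11, 18 → 29.
So the next tuple is <west; 729; 29>.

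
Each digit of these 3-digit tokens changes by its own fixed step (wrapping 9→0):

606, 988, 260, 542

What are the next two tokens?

824, 106

First digit goes 6, 9, 2, 5 → 8 → 1 (+3 each step, mod 10).
Second digit: −2 each step, mod 10; 0, 8, 6, 4 → 2 → 0.
Third digit — +2 each step, mod 10: 6, 8, 0, 2 → 4 → 6.
So the next two tokens are 824 and 106.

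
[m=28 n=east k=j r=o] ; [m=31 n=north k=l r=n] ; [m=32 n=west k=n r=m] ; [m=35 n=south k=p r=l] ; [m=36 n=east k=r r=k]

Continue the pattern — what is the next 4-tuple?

[m=39 n=north k=t r=j]

For the m, alternating steps +3, +1, +3, +1, …: 28, 31, 32, 35, 36 → 39.
N goes east, north, west, south, east → north (repeats east → north → west → south).
For the k, letters move forward 2 places in the alphabet: j, l, n, p, r → t.
For the r, letters move back 1 place in the alphabet: o, n, m, l, k → j.
So the next 4-tuple is [m=39 n=north k=t r=j].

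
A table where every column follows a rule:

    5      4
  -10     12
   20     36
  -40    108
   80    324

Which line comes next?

First component: ×(-2) each step; 5, -10, 20, -40, 80 → -160.
For the second component, ×3 each step: 4, 12, 36, 108, 324 → 972.
So the next line is -160  972.

-160  972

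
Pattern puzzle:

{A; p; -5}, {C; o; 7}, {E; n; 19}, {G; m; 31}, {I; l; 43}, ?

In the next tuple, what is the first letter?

First letter goes A, C, E, G, I → K (letters move forward 2 places in the alphabet).

K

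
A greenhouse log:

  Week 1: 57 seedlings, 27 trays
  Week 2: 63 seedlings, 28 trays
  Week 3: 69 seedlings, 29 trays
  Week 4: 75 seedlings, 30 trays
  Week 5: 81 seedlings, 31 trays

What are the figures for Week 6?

Seedlings — +6 each step: 57, 63, 69, 75, 81 → 87.
Trays: +1 each step; 27, 28, 29, 30, 31 → 32.
Combining the parts gives 87 seedlings, 32 trays.

87 seedlings, 32 trays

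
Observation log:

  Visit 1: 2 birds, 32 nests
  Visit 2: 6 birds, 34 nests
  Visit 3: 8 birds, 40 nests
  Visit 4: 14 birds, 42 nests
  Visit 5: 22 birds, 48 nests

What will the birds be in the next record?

36

Birds: 2, 6, 8, 14, 22 → 36 (each term is the sum of the two before it).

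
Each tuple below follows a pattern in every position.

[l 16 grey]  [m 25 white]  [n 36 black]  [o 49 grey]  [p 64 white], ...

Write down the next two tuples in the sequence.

Letter goes l, m, n, o, p → q → r (letters move forward 1 place in the alphabet).
Second entry: 16, 25, 36, 49, 64 → 81 → 100 (perfect squares: 4², 5², 6², …).
Shade: grey, white, black, grey, white → black → grey (repeats grey → white → black).
Putting the parts together: [q 81 black] and then [r 100 grey].

[q 81 black], [r 100 grey]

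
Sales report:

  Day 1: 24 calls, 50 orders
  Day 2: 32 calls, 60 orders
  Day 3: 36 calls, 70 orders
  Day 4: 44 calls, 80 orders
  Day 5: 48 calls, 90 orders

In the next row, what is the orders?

100

Orders: 50, 60, 70, 80, 90 → 100 (+10 each step).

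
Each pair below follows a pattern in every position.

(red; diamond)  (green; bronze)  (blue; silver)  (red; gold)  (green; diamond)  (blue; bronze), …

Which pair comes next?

(red; silver)

Colour: repeats red → green → blue, so red, green, blue, red, green, blue → red.
Rank: repeats diamond → bronze → silver → gold; diamond, bronze, silver, gold, diamond, bronze → silver.
So the next pair is (red; silver).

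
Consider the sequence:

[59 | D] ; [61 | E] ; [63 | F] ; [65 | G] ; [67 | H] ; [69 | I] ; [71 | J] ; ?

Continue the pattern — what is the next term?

First entry: +2 each step; 59, 61, 63, 65, 67, 69, 71 → 73.
For the letter, letters move forward 1 place in the alphabet: D, E, F, G, H, I, J → K.
Combining the parts gives [73 | K].

[73 | K]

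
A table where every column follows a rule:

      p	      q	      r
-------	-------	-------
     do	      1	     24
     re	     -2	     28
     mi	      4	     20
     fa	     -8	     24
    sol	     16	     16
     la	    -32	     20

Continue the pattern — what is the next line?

Column p: do, re, mi, fa, sol, la → ti (runs through the solfège scale do→ti).
Column q — ×(-2) each step: 1, -2, 4, -8, 16, -32 → 64.
For the column r, alternating steps +4, −8, +4, −8, …: 24, 28, 20, 24, 16, 20 → 12.
So the next line is ti  64  12.

ti  64  12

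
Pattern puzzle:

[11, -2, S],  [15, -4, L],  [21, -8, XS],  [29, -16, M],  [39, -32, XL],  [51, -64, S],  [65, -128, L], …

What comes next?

[81, -256, XS]

First value: 11, 15, 21, 29, 39, 51, 65 → 81 (differences are 4, 6, 8, … (increasing by 2 each time)).
For the second value, ×2 each step: -2, -4, -8, -16, -32, -64, -128 → -256.
Size — repeats S → L → XS → M → XL: S, L, XS, M, XL, S, L → XS.
So the next element is [81, -256, XS].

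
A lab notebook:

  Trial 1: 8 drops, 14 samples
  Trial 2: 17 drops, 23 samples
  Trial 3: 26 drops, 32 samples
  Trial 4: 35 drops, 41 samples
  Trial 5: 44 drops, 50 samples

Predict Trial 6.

Drops: +9 each step; 8, 17, 26, 35, 44 → 53.
For the samples, always 6 more than the drops: 14, 23, 32, 41, 50 → 59.
Putting it together: 53 drops, 59 samples.

53 drops, 59 samples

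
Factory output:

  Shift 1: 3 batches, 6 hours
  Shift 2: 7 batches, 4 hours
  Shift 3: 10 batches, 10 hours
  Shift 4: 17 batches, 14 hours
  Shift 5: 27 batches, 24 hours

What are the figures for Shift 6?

Batches: each term is the sum of the two before it; 3, 7, 10, 17, 27 → 44.
Hours — each term is the sum of the two before it: 6, 4, 10, 14, 24 → 38.
Putting it together: 44 batches, 38 hours.

44 batches, 38 hours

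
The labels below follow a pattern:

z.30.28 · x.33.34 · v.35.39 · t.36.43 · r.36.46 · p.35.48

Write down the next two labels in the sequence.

n.33.49, l.30.49

Letter: letters move back 2 places in the alphabet, so z, x, v, t, r, p → n → l.
Second component goes 30, 33, 35, 36, 36, 35 → 33 → 30 (differences are 3, 2, 1, … (decreasing by 1 each time)).
Third component: differences are 6, 5, 4, … (decreasing by 1 each time), so 28, 34, 39, 43, 46, 48 → 49 → 49.
Putting the parts together: n.33.49 and then l.30.49.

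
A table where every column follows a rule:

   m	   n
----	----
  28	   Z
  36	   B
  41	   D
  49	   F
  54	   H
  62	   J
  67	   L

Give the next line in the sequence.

75  N

Column m — alternating steps +8, +5, +8, +5, …: 28, 36, 41, 49, 54, 62, 67 → 75.
Column n — letters move forward 2 places in the alphabet, wrapping Z→A: Z, B, D, F, H, J, L → N.
Putting it together: 75  N.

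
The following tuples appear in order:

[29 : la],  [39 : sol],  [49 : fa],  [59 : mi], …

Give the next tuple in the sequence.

[69 : re]

First coordinate — +10 each step: 29, 39, 49, 59 → 69.
Note goes la, sol, fa, mi → re (runs backward through the solfège scale do→ti).
Combining the parts gives [69 : re].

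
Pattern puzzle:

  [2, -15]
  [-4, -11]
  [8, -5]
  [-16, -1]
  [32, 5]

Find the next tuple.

[-64, 9]

For the first part, ×(-2) each step: 2, -4, 8, -16, 32 → -64.
Second part: alternating steps +4, +6, +4, +6, …; -15, -11, -5, -1, 5 → 9.
Putting it together: [-64, 9].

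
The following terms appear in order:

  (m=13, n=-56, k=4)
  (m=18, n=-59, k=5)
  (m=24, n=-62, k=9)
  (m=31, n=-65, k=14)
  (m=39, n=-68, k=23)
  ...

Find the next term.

(m=48, n=-71, k=37)

M: differences are 5, 6, 7, … (increasing by 1 each time); 13, 18, 24, 31, 39 → 48.
N: −3 each step, so -56, -59, -62, -65, -68 → -71.
For the k, each term is the sum of the two before it: 4, 5, 9, 14, 23 → 37.
So the next term is (m=48, n=-71, k=37).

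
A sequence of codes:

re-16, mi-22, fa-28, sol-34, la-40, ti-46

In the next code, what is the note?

Note goes re, mi, fa, sol, la, ti → do (runs through the solfège scale do→ti).
Second component: +6 each step; 16, 22, 28, 34, 40, 46 → 52.

do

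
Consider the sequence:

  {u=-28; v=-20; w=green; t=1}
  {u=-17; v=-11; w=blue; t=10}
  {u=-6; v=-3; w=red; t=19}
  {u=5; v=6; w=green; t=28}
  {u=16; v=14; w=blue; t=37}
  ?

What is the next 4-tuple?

U goes -28, -17, -6, 5, 16 → 27 (+11 each step).
For the v, alternating steps +9, +8, +9, +8, …: -20, -11, -3, 6, 14 → 23.
For the w, repeats green → blue → red: green, blue, red, green, blue → red.
T — +9 each step: 1, 10, 19, 28, 37 → 46.
Combining the parts gives {u=27; v=23; w=red; t=46}.

{u=27; v=23; w=red; t=46}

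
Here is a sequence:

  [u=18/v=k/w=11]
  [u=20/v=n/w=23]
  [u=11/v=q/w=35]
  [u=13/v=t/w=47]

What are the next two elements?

[u=4/v=w/w=59], [u=6/v=z/w=71]

U: alternating steps +2, −9, +2, −9, …, so 18, 20, 11, 13 → 4 → 6.
V: k, n, q, t → w → z (letters move forward 3 places in the alphabet).
W: 11, 23, 35, 47 → 59 → 71 (+12 each step).
So the next two elements are [u=4/v=w/w=59] and [u=6/v=z/w=71].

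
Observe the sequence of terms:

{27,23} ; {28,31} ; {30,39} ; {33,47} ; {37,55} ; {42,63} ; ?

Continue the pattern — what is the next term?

{48,71}

For the first value, differences are 1, 2, 3, … (increasing by 1 each time): 27, 28, 30, 33, 37, 42 → 48.
Second value goes 23, 31, 39, 47, 55, 63 → 71 (+8 each step).
Combining the parts gives {48,71}.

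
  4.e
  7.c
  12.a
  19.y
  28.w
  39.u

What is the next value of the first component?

First component: differences are 3, 5, 7, … (increasing by 2 each time), so 4, 7, 12, 19, 28, 39 → 52.

52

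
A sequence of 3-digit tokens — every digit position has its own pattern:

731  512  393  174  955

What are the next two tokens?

736 then 517

First digit goes 7, 5, 3, 1, 9 → 7 → 5 (−2 each step, mod 10).
Second digit: 3, 1, 9, 7, 5 → 3 → 1 (−2 each step, mod 10).
Third digit: 1, 2, 3, 4, 5 → 6 → 7 (+1 each step, mod 10).
So the next two tokens are 736 and 517.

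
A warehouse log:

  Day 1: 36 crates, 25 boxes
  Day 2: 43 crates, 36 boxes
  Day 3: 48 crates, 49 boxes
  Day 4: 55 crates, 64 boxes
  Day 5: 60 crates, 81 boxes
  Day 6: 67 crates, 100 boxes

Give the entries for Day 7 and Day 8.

72 crates, 121 boxes; 79 crates, 144 boxes

Crates goes 36, 43, 48, 55, 60, 67 → 72 → 79 (alternating steps +7, +5, +7, +5, …).
For the boxes, perfect squares: 5², 6², 7², …: 25, 36, 49, 64, 81, 100 → 121 → 144.
Putting the parts together: 72 crates, 121 boxes and then 79 crates, 144 boxes.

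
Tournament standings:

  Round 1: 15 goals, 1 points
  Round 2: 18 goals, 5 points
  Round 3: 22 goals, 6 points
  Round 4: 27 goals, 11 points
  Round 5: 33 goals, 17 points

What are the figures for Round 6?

For the goals, differences are 3, 4, 5, … (increasing by 1 each time): 15, 18, 22, 27, 33 → 40.
Points: 1, 5, 6, 11, 17 → 28 (each term is the sum of the two before it).
Putting it together: 40 goals, 28 points.

40 goals, 28 points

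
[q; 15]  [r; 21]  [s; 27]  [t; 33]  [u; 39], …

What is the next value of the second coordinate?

45

Second coordinate goes 15, 21, 27, 33, 39 → 45 (+6 each step).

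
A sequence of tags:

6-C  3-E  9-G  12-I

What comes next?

21-K

First component — each term is the sum of the two before it: 6, 3, 9, 12 → 21.
Letter — letters move forward 2 places in the alphabet: C, E, G, I → K.
So the next tag is 21-K.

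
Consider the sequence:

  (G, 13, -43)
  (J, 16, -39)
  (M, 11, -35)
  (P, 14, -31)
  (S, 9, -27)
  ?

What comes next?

(V, 12, -23)

Letter: G, J, M, P, S → V (letters move forward 3 places in the alphabet).
Second component goes 13, 16, 11, 14, 9 → 12 (alternating steps +3, −5, +3, −5, …).
Third component: +4 each step, so -43, -39, -35, -31, -27 → -23.
Combining the parts gives (V, 12, -23).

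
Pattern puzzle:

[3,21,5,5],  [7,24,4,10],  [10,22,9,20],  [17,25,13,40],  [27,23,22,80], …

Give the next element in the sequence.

[44,26,35,160]

For the first coordinate, each term is the sum of the two before it: 3, 7, 10, 17, 27 → 44.
Second coordinate goes 21, 24, 22, 25, 23 → 26 (alternating steps +3, −2, +3, −2, …).
Third coordinate: each term is the sum of the two before it; 5, 4, 9, 13, 22 → 35.
Fourth coordinate: ×2 each step, so 5, 10, 20, 40, 80 → 160.
Putting it together: [44,26,35,160].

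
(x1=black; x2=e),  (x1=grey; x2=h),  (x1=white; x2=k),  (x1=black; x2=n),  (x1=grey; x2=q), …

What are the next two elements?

For the x1, repeats black → grey → white: black, grey, white, black, grey → white → black.
X2: letters move forward 3 places in the alphabet, so e, h, k, n, q → t → w.
Putting the parts together: (x1=white; x2=t) and then (x1=black; x2=w).

(x1=white; x2=t), (x1=black; x2=w)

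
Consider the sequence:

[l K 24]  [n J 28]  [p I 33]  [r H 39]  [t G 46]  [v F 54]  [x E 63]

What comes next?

First letter: letters move forward 2 places in the alphabet, so l, n, p, r, t, v, x → z.
Second letter: letters move back 1 place in the alphabet, so K, J, I, H, G, F, E → D.
For the third slot, differences are 4, 5, 6, … (increasing by 1 each time): 24, 28, 33, 39, 46, 54, 63 → 73.
Combining the parts gives [z D 73].

[z D 73]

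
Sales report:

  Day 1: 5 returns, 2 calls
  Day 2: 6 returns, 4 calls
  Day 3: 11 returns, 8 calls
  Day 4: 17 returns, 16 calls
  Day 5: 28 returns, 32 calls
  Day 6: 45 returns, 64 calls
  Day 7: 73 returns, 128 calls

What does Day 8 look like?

For the returns, each term is the sum of the two before it: 5, 6, 11, 17, 28, 45, 73 → 118.
Calls: ×2 each step, so 2, 4, 8, 16, 32, 64, 128 → 256.
So the next line is 118 returns, 256 calls.

118 returns, 256 calls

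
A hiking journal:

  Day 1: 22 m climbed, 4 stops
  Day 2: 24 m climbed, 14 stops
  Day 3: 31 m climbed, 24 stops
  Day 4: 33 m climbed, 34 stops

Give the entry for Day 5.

40 m climbed, 44 stops

For the m climbed, alternating steps +2, +7, +2, +7, …: 22, 24, 31, 33 → 40.
Stops: 4, 14, 24, 34 → 44 (+10 each step).
So the next line is 40 m climbed, 44 stops.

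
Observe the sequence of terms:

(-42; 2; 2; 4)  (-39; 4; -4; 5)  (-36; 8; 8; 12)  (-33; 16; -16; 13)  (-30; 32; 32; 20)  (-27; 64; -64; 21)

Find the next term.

(-24; 128; 128; 28)

First entry — +3 each step: -42, -39, -36, -33, -30, -27 → -24.
Second entry: ×2 each step; 2, 4, 8, 16, 32, 64 → 128.
Third entry: ×(-2) each step, so 2, -4, 8, -16, 32, -64 → 128.
For the fourth entry, alternating steps +1, +7, +1, +7, …: 4, 5, 12, 13, 20, 21 → 28.
Combining the parts gives (-24; 128; 128; 28).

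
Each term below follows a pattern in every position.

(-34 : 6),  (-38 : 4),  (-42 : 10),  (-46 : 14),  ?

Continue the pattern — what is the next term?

(-50 : 24)

First entry goes -34, -38, -42, -46 → -50 (−4 each step).
Second entry goes 6, 4, 10, 14 → 24 (each term is the sum of the two before it).
Putting it together: (-50 : 24).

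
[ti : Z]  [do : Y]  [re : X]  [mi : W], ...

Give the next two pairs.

[fa : V], [sol : U]

Note — runs through the solfège scale do→ti: ti, do, re, mi → fa → sol.
Letter goes Z, Y, X, W → V → U (letters move back 1 place in the alphabet).
So the next two pairs are [fa : V] and [sol : U].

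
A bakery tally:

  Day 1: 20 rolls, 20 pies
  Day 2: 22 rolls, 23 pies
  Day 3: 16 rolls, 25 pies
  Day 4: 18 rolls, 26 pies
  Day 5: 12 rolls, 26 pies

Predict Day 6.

14 rolls, 25 pies

For the rolls, alternating steps +2, −6, +2, −6, …: 20, 22, 16, 18, 12 → 14.
Pies goes 20, 23, 25, 26, 26 → 25 (differences are 3, 2, 1, … (decreasing by 1 each time)).
So the next record is 14 rolls, 25 pies.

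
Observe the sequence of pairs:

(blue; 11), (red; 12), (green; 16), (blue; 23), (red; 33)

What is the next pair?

(green; 46)

Colour: repeats blue → red → green; blue, red, green, blue, red → green.
Second coordinate goes 11, 12, 16, 23, 33 → 46 (differences are 1, 4, 7, … (increasing by 3 each time)).
Combining the parts gives (green; 46).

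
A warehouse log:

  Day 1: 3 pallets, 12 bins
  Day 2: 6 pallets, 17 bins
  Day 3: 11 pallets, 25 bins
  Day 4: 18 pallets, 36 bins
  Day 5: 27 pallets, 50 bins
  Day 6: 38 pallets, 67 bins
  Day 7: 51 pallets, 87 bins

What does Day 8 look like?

66 pallets, 110 bins

Pallets — differences are 3, 5, 7, … (increasing by 2 each time): 3, 6, 11, 18, 27, 38, 51 → 66.
Bins goes 12, 17, 25, 36, 50, 67, 87 → 110 (differences are 5, 8, 11, … (increasing by 3 each time)).
So the next row is 66 pallets, 110 bins.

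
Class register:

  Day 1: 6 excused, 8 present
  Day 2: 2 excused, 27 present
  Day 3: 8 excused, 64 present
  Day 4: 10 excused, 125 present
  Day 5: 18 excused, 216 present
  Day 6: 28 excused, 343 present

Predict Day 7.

For the excused, each term is the sum of the two before it: 6, 2, 8, 10, 18, 28 → 46.
Present goes 8, 27, 64, 125, 216, 343 → 512 (perfect cubes: 2³, 3³, 4³, …).
Combining the parts gives 46 excused, 512 present.

46 excused, 512 present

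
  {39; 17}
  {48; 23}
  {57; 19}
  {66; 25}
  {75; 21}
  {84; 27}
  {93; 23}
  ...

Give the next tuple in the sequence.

First coordinate goes 39, 48, 57, 66, 75, 84, 93 → 102 (+9 each step).
Second coordinate goes 17, 23, 19, 25, 21, 27, 23 → 29 (alternating steps +6, −4, +6, −4, …).
Putting it together: {102; 29}.

{102; 29}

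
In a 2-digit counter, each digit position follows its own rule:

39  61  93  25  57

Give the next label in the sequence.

89

First digit: 3, 6, 9, 2, 5 → 8 (+3 each step, mod 10).
For the second digit, +2 each step, mod 10: 9, 1, 3, 5, 7 → 9.
So the next label is 89.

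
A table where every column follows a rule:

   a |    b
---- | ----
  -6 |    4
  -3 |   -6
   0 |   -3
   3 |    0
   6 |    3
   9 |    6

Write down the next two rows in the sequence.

Column a: +3 each step, so -6, -3, 0, 3, 6, 9 → 12 → 15.
Column b: 4, -6, -3, 0, 3, 6 → 9 → 12 (always the previous value of the column a).
Putting the parts together: 12  9 and then 15  12.

12  9; 15  12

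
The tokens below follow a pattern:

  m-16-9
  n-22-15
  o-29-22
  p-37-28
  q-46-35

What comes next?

Letter: m, n, o, p, q → r (letters move forward 1 place in the alphabet).
Second component: differences are 6, 7, 8, … (increasing by 1 each time); 16, 22, 29, 37, 46 → 56.
For the third component, alternating steps +6, +7, +6, +7, …: 9, 15, 22, 28, 35 → 41.
Combining the parts gives r-56-41.

r-56-41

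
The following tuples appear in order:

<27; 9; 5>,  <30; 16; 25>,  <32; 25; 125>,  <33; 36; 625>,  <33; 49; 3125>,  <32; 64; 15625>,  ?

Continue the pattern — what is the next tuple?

<30; 81; 78125>

First entry: differences are 3, 2, 1, … (decreasing by 1 each time), so 27, 30, 32, 33, 33, 32 → 30.
For the second entry, perfect squares: 3², 4², 5², …: 9, 16, 25, 36, 49, 64 → 81.
Third entry goes 5, 25, 125, 625, 3125, 15625 → 78125 (×5 each step).
Combining the parts gives <30; 81; 78125>.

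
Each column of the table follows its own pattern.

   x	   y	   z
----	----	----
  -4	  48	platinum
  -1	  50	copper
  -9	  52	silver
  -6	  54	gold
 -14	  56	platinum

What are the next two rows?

-11  58  copper; -19  60  silver

Column x goes -4, -1, -9, -6, -14 → -11 → -19 (alternating steps +3, −8, +3, −8, …).
Column y: +2 each step, so 48, 50, 52, 54, 56 → 58 → 60.
Column z: platinum, copper, silver, gold, platinum → copper → silver (repeats platinum → copper → silver → gold).
Putting the parts together: -11  58  copper and then -19  60  silver.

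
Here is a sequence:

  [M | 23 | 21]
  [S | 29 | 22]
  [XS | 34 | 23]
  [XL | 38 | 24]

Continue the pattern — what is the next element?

[L | 41 | 25]

Size — runs backward through clothing sizes XS→XL: M, S, XS, XL → L.
Second component: differences are 6, 5, 4, … (decreasing by 1 each time); 23, 29, 34, 38 → 41.
Third component: +1 each step, so 21, 22, 23, 24 → 25.
Putting it together: [L | 41 | 25].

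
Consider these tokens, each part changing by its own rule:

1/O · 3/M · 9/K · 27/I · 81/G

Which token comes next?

243/E

For the first component, ×3 each step: 1, 3, 9, 27, 81 → 243.
Letter — letters move back 2 places in the alphabet: O, M, K, I, G → E.
Combining the parts gives 243/E.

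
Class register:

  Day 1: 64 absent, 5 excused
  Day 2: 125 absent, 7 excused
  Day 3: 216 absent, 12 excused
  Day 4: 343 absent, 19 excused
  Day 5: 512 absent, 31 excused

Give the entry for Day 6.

729 absent, 50 excused

Absent — perfect cubes: 4³, 5³, 6³, …: 64, 125, 216, 343, 512 → 729.
Excused: 5, 7, 12, 19, 31 → 50 (each term is the sum of the two before it).
Putting it together: 729 absent, 50 excused.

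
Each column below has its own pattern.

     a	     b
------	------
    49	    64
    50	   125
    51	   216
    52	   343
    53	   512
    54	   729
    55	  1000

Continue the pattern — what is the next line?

56  1331

Column a: 49, 50, 51, 52, 53, 54, 55 → 56 (+1 each step).
Column b: perfect cubes: 4³, 5³, 6³, …; 64, 125, 216, 343, 512, 729, 1000 → 1331.
Combining the parts gives 56  1331.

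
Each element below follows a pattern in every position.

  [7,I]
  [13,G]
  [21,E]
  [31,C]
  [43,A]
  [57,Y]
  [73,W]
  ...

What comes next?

[91,U]

First slot goes 7, 13, 21, 31, 43, 57, 73 → 91 (differences are 6, 8, 10, … (increasing by 2 each time)).
Letter goes I, G, E, C, A, Y, W → U (letters move back 2 places in the alphabet, wrapping A→Z).
Putting it together: [91,U].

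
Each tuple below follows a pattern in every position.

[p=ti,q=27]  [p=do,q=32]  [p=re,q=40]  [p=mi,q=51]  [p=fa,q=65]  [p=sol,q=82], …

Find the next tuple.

[p=la,q=102]

For the p, runs through the solfège scale do→ti: ti, do, re, mi, fa, sol → la.
Q: differences are 5, 8, 11, … (increasing by 3 each time), so 27, 32, 40, 51, 65, 82 → 102.
Combining the parts gives [p=la,q=102].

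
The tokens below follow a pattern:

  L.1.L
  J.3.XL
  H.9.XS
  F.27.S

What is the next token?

D.81.M

For the letter, letters move back 2 places in the alphabet: L, J, H, F → D.
Second component: ×3 each step; 1, 3, 9, 27 → 81.
Size: L, XL, XS, S → M (runs through clothing sizes XS→XL).
So the next token is D.81.M.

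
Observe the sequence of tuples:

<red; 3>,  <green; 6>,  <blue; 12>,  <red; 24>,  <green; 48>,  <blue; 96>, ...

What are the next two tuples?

For the colour, repeats red → green → blue: red, green, blue, red, green, blue → red → green.
Second entry: 3, 6, 12, 24, 48, 96 → 192 → 384 (×2 each step).
So the next two tuples are <red; 192> and <green; 384>.

<red; 192>, <green; 384>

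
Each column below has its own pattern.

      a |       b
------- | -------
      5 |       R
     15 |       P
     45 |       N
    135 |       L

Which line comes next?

Column a goes 5, 15, 45, 135 → 405 (×3 each step).
Column b: R, P, N, L → J (letters move back 2 places in the alphabet).
Combining the parts gives 405  J.

405  J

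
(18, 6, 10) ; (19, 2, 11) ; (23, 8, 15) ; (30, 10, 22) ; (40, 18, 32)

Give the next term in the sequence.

(53, 28, 45)

For the first part, differences are 1, 4, 7, … (increasing by 3 each time): 18, 19, 23, 30, 40 → 53.
Second part: each term is the sum of the two before it; 6, 2, 8, 10, 18 → 28.
Third part: always 8 less than the first part, so 10, 11, 15, 22, 32 → 45.
So the next term is (53, 28, 45).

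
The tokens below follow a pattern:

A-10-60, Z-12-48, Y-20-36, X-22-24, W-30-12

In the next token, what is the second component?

32

Second component — alternating steps +2, +8, +2, +8, …: 10, 12, 20, 22, 30 → 32.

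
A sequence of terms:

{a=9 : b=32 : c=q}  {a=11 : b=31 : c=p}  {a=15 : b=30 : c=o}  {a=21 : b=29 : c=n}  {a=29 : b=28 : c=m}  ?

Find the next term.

{a=39 : b=27 : c=l}

A goes 9, 11, 15, 21, 29 → 39 (differences are 2, 4, 6, … (increasing by 2 each time)).
B: 32, 31, 30, 29, 28 → 27 (−1 each step).
For the c, letters move back 1 place in the alphabet: q, p, o, n, m → l.
So the next term is {a=39 : b=27 : c=l}.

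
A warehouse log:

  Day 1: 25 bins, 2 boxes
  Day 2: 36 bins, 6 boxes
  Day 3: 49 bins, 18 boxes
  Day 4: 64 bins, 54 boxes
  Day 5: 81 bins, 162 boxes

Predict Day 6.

Bins — perfect squares: 5², 6², 7², …: 25, 36, 49, 64, 81 → 100.
Boxes: ×3 each step, so 2, 6, 18, 54, 162 → 486.
Combining the parts gives 100 bins, 486 boxes.

100 bins, 486 boxes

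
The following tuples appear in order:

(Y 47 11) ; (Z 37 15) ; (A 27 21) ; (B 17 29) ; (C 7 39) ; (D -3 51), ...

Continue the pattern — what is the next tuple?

(E -13 65)

Letter: Y, Z, A, B, C, D → E (letters move forward 1 place in the alphabet, wrapping Z→A).
Second slot: −10 each step, so 47, 37, 27, 17, 7, -3 → -13.
Third slot — differences are 4, 6, 8, … (increasing by 2 each time): 11, 15, 21, 29, 39, 51 → 65.
Combining the parts gives (E -13 65).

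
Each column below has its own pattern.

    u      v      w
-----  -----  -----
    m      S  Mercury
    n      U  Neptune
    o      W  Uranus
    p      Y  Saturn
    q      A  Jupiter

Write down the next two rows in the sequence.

r  C  Mars; s  E  Earth

Column u: m, n, o, p, q → r → s (letters move forward 1 place in the alphabet).
Column v: letters move forward 2 places in the alphabet, wrapping Z→A; S, U, W, Y, A → C → E.
Column w: Mercury, Neptune, Uranus, Saturn, Jupiter → Mars → Earth (runs backward through the planets Mercury→Neptune).
Putting the parts together: r  C  Mars and then s  E  Earth.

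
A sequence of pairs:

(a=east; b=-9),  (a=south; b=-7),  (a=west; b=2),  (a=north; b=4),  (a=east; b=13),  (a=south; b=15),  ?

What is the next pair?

A — repeats east → south → west → north: east, south, west, north, east, south → west.
B — alternating steps +2, +9, +2, +9, …: -9, -7, 2, 4, 13, 15 → 24.
Combining the parts gives (a=west; b=24).

(a=west; b=24)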